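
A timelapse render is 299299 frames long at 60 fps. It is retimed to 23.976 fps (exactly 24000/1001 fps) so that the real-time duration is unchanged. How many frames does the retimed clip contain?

119600 frames

Target frames = source frames × (target rate / source rate) = 299299 × (24000/1001)/(60) = 299299 × 400/1001 = 119600.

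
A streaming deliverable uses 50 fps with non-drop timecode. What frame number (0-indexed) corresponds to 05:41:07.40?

1023390

Total seconds to the label: (5 × 3600 + 41 × 60 + 7) = 20467.
Frame index = 20467 × 50 + 40 = 1023390.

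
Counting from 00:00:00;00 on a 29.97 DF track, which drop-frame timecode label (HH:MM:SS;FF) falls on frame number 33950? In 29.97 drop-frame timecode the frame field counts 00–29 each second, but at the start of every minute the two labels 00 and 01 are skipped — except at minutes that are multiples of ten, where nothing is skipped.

00:18:52;24

Each 10-minute DF block holds 10 × 60 × 30 − 9 × 2 = 17982 frames. 33950 ÷ 17982 → 1 full block, remainder 15968.
Within the partial block the first minute is 1800 frames and each further minute 1798, so 8 further minute boundaries passed. Total skipped labels = 18 × 1 + 2 × 8 = 34.
Non-drop label index = 33950 + 34 = 33984; at 30 labels/s that is 00:18:52:24, i.e. DF 00:18:52;24.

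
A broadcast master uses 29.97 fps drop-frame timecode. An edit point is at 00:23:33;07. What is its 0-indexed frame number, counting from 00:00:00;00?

Complete 10-minute blocks: 2, each 17982 frames → 35964.
Remaining 3 whole minutes in the current block: 1800 + 2 × 1798 = 5396 frames.
Within the current minute: 33 × 30 + 7 − 2 = 995 (labels ;00/;01 skipped at this minute). Total = 35964 + 5396 + 995 = 42355.

42355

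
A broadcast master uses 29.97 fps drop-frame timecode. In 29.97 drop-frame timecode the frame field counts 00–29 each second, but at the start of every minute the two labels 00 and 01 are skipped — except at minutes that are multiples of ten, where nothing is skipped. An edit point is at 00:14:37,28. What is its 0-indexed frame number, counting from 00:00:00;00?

26312

As if non-drop at 30 labels/s: (0 × 3600 + 14 × 60 + 37) × 30 + 28 = 26338.
Minute boundaries passed: 14; those not divisible by 10: 14 − 1 = 13; dropped labels = 2 × 13 = 26.
Actual frame index = 26338 − 26 = 26312.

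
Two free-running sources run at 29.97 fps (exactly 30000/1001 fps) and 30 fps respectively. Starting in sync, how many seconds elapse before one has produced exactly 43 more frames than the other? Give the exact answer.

The gap grows by |30 − 30000/1001| = 30/1001 frames per second.
Time for a 43-frame gap: 43 ÷ (30/1001) = 43043/30 s.

43043/30 seconds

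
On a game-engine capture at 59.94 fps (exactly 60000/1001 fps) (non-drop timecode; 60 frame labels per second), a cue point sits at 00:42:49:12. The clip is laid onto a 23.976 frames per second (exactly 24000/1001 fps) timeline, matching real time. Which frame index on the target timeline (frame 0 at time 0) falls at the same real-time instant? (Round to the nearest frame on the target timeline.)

Source frame index: (0×3600 + 42×60 + 49) × 60 + 12 = 154152.
Real time: 154152 / (60000/1001) = 6429423/2500 s.
Target frame: (6429423/2500) × (24000/1001) = 308304/5 ≈ 61660.800 → 61661.

frame 61661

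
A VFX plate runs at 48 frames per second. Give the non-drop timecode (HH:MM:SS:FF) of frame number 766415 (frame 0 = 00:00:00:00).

04:26:06:47

766415 ÷ 48 = 15966 full seconds, remainder 47 frames.
15966 s = 4 h 26 min 6 s.
Timecode: 04:26:06:47.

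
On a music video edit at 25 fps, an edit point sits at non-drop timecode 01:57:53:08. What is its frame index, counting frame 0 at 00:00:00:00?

176833

Total seconds to the label: (1 × 3600 + 57 × 60 + 53) = 7073.
Frame index = 7073 × 25 + 8 = 176833.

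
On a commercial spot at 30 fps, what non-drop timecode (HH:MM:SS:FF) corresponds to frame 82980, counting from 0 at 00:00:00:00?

00:46:06:00

82980 ÷ 30 = 2766 full seconds, remainder 0 frames.
2766 s = 0 h 46 min 6 s.
Timecode: 00:46:06:00.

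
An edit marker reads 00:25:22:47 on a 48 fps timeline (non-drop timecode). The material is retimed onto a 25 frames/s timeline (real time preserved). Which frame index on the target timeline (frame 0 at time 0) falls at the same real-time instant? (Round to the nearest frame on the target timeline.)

frame 38074

Source frame index: (0×3600 + 25×60 + 22) × 48 + 47 = 73103.
Real time: 73103 / (48) = 73103/48 s.
Target frame: (73103/48) × (25) = 1827575/48 ≈ 38074.479 → 38074.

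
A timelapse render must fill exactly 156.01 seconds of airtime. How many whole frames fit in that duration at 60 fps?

9360 frames

Frames = 156.01 × 60 = 46803/5 ≈ 9360.6000.
Complete frames: 9360.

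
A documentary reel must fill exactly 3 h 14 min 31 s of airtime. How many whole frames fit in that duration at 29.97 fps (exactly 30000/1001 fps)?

3 h 14 min 31 s = 11671 s.
Frames = 11671 × 30000/1001 = 31830000/91 ≈ 349780.2198.
Complete frames: 349780.

349780 frames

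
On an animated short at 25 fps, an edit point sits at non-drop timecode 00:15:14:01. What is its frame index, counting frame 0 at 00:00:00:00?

frame 22851

Total seconds to the label: (0 × 3600 + 15 × 60 + 14) = 914.
Frame index = 914 × 25 + 1 = 22851.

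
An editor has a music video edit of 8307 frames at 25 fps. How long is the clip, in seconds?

Running time = 8307 / (25) = 332.28 s.

332.28 seconds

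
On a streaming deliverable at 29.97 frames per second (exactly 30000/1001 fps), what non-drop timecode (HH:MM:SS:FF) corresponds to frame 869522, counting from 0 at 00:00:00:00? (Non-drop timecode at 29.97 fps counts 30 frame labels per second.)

08:03:04:02

869522 ÷ 30 = 28984 full seconds, remainder 2 frames.
28984 s = 8 h 3 min 4 s.
Timecode: 08:03:04:02.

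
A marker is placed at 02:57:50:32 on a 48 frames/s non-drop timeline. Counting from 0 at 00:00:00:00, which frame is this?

frame 512192

Total seconds to the label: (2 × 3600 + 57 × 60 + 50) = 10670.
Frame index = 10670 × 48 + 32 = 512192.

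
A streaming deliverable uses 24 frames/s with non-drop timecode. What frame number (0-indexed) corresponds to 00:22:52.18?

Total seconds to the label: (0 × 3600 + 22 × 60 + 52) = 1372.
Frame index = 1372 × 24 + 18 = 32946.

32946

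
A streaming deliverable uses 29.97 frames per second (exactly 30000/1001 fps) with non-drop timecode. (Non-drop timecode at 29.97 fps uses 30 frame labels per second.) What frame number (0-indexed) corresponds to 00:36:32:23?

Total seconds to the label: (0 × 3600 + 36 × 60 + 32) = 2192.
Frame index = 2192 × 30 + 23 = 65783.

frame 65783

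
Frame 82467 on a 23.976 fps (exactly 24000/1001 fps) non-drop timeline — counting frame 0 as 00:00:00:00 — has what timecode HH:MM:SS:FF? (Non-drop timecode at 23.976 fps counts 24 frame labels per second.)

82467 ÷ 24 = 3436 full seconds, remainder 3 frames.
3436 s = 0 h 57 min 16 s.
Timecode: 00:57:16:03.

00:57:16:03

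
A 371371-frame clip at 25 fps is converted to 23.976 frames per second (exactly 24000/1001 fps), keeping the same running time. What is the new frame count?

356160 frames

Target frames = source frames × (target rate / source rate) = 371371 × (24000/1001)/(25) = 371371 × 960/1001 = 356160.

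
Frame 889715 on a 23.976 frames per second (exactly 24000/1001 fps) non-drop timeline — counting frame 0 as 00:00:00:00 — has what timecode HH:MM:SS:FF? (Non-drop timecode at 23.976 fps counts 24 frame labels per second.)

889715 ÷ 24 = 37071 full seconds, remainder 11 frames.
37071 s = 10 h 17 min 51 s.
Timecode: 10:17:51:11.

10:17:51:11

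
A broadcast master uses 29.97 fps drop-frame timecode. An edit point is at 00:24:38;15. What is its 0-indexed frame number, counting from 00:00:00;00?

44311

As if non-drop at 30 labels/s: (0 × 3600 + 24 × 60 + 38) × 30 + 15 = 44355.
Minute boundaries passed: 24; those not divisible by 10: 24 − 2 = 22; dropped labels = 2 × 22 = 44.
Actual frame index = 44355 − 44 = 44311.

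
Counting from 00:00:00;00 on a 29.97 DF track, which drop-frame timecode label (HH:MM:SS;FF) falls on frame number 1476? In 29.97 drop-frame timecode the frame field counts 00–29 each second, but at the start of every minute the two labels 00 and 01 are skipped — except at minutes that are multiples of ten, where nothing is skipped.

00:00:49;06

Each 10-minute DF block holds 10 × 60 × 30 − 9 × 2 = 17982 frames. 1476 ÷ 17982 → 0 full blocks, remainder 1476.
Within the partial block the first minute is 1800 frames and each further minute 1798, so 0 further minute boundaries passed. Total skipped labels = 18 × 0 + 2 × 0 = 0.
Non-drop label index = 1476 + 0 = 1476; at 30 labels/s that is 00:00:49:06, i.e. DF 00:00:49;06.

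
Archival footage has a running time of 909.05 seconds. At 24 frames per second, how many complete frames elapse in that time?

21817 frames

Frames = 909.05 × 24 = 109086/5 ≈ 21817.2000.
Complete frames: 21817.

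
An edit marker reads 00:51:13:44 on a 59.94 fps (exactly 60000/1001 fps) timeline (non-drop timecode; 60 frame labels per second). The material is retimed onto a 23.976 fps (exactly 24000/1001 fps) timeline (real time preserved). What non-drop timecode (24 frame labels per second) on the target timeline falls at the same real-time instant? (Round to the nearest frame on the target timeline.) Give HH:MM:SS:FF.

Source frame index: (0×3600 + 51×60 + 13) × 60 + 44 = 184424.
Real time: 184424 / (60000/1001) = 23076053/7500 s.
Target frame: (23076053/7500) × (24000/1001) = 368848/5 ≈ 73769.600 → 73770.
At 24 labels/s: frame 73770 → 00:51:13:18.

00:51:13:18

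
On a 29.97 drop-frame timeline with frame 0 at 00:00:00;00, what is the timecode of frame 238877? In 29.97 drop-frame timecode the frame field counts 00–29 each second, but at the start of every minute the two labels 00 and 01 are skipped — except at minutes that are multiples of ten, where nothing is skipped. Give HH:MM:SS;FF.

02:12:50;15

Ten DF minutes hold 17982 frames, so frame 238877 lies in block 13 (frames 233766–251747) with 5111 frames into that block.
The block's first minute is 1800 frames and the rest 1798 each; 5111 frames reaches minute 2, so 13 × 18 + 2 × 2 = 238 labels have been skipped so far.
Adding those back, label number 238877 + 238 = 239115 at 30 labels/s is 7970 s + 15 f = 2 h 12 min 50 s frame 15, i.e. 02:12:50;15.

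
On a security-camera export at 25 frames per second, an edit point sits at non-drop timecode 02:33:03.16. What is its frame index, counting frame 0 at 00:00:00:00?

Total seconds to the label: (2 × 3600 + 33 × 60 + 3) = 9183.
Frame index = 9183 × 25 + 16 = 229591.

229591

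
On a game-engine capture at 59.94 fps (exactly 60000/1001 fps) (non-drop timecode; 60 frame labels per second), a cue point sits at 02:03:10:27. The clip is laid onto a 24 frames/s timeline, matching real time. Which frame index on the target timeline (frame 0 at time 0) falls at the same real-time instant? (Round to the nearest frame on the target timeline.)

frame 177548

Source frame index: (2×3600 + 3×60 + 10) × 60 + 27 = 443427.
Real time: 443427 / (60000/1001) = 147956809/20000 s.
Target frame: (147956809/20000) × (24) = 443870427/2500 ≈ 177548.171 → 177548.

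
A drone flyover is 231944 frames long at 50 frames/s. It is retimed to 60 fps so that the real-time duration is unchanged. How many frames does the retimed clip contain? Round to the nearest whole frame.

Frames at target rate = 231944 × (60) / (50) = 1391664/5 ≈ 278332.800.
Nearest whole frame: 278333.

278333 frames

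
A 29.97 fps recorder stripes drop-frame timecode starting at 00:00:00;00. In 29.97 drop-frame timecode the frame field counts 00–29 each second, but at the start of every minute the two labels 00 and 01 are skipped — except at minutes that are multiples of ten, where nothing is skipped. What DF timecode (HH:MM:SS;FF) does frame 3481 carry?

Each 10-minute DF block holds 10 × 60 × 30 − 9 × 2 = 17982 frames. 3481 ÷ 17982 → 0 full blocks, remainder 3481.
Within the partial block the first minute is 1800 frames and each further minute 1798, so 1 further minute boundary passed. Total skipped labels = 18 × 0 + 2 × 1 = 2.
Non-drop label index = 3481 + 2 = 3483; at 30 labels/s that is 00:01:56:03, i.e. DF 00:01:56;03.

00:01:56;03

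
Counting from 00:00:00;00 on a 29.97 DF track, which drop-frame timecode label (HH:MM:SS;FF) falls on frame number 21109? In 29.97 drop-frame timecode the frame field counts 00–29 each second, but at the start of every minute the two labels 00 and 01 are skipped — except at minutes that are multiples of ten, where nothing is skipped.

Each 10-minute DF block holds 10 × 60 × 30 − 9 × 2 = 17982 frames. 21109 ÷ 17982 → 1 full block, remainder 3127.
Within the partial block the first minute is 1800 frames and each further minute 1798, so 1 further minute boundary passed. Total skipped labels = 18 × 1 + 2 × 1 = 20.
Non-drop label index = 21109 + 20 = 21129; at 30 labels/s that is 00:11:44:09, i.e. DF 00:11:44;09.

00:11:44;09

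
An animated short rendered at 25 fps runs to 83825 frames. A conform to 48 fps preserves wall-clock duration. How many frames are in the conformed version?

160944 frames

Target frames = source frames × (target rate / source rate) = 83825 × (48)/(25) = 83825 × 48/25 = 160944.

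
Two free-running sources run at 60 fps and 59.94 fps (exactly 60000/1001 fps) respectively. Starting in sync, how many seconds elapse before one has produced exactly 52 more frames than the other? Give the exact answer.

13013/15 seconds

The gap grows by |60000/1001 − 60| = 60/1001 frames per second.
Time for a 52-frame gap: 52 ÷ (60/1001) = 13013/15 s.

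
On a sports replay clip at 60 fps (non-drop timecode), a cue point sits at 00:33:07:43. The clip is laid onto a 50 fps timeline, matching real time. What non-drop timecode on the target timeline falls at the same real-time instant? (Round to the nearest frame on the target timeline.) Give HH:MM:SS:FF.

Source frame index: (0×3600 + 33×60 + 7) × 60 + 43 = 119263.
Real time: 119263 / (60) = 119263/60 s.
Target frame: (119263/60) × (50) = 596315/6 ≈ 99385.833 → 99386.
At 50 labels/s: frame 99386 → 00:33:07:36.

00:33:07:36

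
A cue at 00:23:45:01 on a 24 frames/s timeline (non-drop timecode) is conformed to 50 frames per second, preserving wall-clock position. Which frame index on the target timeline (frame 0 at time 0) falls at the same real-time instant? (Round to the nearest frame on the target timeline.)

Source frame index: (0×3600 + 23×60 + 45) × 24 + 1 = 34201.
Real time: 34201 / (24) = 34201/24 s.
Target frame: (34201/24) × (50) = 855025/12 ≈ 71252.083 → 71252.

frame 71252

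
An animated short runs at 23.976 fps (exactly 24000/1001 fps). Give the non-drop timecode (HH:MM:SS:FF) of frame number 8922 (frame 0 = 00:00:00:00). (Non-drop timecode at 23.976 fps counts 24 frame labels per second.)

00:06:11:18

8922 ÷ 24 = 371 full seconds, remainder 18 frames.
371 s = 0 h 6 min 11 s.
Timecode: 00:06:11:18.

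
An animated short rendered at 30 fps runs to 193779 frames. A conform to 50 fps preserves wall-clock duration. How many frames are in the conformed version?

Frames at target rate = 193779 × (50) / (30) = 322965.

322965 frames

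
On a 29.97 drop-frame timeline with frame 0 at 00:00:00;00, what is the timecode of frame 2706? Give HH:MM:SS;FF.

00:01:30;08

Ten DF minutes hold 17982 frames, so frame 2706 lies in block 0 (frames 0–17981) with 2706 frames into that block.
The block's first minute is 1800 frames and the rest 1798 each; 2706 frames reaches minute 1, so 0 × 18 + 1 × 2 = 2 labels have been skipped so far.
Adding those back, label number 2706 + 2 = 2708 at 30 labels/s is 90 s + 8 f = 0 h 1 min 30 s frame 8, i.e. 00:01:30;08.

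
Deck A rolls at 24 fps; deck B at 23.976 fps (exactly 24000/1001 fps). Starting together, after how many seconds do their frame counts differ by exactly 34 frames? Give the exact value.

17017/12 seconds

The gap grows by |24000/1001 − 24| = 24/1001 frames per second.
Time for a 34-frame gap: 34 ÷ (24/1001) = 17017/12 s.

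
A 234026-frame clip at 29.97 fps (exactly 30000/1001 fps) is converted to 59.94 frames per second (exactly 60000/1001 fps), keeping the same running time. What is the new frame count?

468052 frames

Target frames = source frames × (target rate / source rate) = 234026 × (60000/1001)/(30000/1001) = 234026 × 2 = 468052.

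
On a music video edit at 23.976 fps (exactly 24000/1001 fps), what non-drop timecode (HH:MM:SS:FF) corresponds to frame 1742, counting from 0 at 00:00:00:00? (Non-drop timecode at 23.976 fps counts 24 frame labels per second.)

1742 ÷ 24 = 72 full seconds, remainder 14 frames.
72 s = 0 h 1 min 12 s.
Timecode: 00:01:12:14.

00:01:12:14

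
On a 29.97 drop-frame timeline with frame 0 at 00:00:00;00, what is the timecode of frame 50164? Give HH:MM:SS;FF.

00:27:53;24

Ten DF minutes hold 17982 frames, so frame 50164 lies in block 2 (frames 35964–53945) with 14200 frames into that block.
The block's first minute is 1800 frames and the rest 1798 each; 14200 frames reaches minute 7, so 2 × 18 + 7 × 2 = 50 labels have been skipped so far.
Adding those back, label number 50164 + 50 = 50214 at 30 labels/s is 1673 s + 24 f = 0 h 27 min 53 s frame 24, i.e. 00:27:53;24.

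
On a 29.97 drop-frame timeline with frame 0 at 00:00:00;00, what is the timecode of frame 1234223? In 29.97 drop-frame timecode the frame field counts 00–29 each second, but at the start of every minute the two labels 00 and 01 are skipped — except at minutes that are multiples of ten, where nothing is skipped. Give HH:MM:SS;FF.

11:26:21;29

Each 10-minute DF block holds 10 × 60 × 30 − 9 × 2 = 17982 frames. 1234223 ÷ 17982 → 68 full blocks, remainder 11447.
Within the partial block the first minute is 1800 frames and each further minute 1798, so 6 further minute boundaries passed. Total skipped labels = 18 × 68 + 2 × 6 = 1236.
Non-drop label index = 1234223 + 1236 = 1235459; at 30 labels/s that is 11:26:21:29, i.e. DF 11:26:21;29.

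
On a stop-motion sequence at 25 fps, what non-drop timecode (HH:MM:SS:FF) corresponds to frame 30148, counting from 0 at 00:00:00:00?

00:20:05:23

30148 ÷ 25 = 1205 full seconds, remainder 23 frames.
1205 s = 0 h 20 min 5 s.
Timecode: 00:20:05:23.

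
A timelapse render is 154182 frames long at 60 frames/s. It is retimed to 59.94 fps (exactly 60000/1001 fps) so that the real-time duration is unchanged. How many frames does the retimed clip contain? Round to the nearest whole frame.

Frames at target rate = 154182 × (60000/1001) / (60) = 22026000/143 ≈ 154027.972.
Nearest whole frame: 154028.

154028 frames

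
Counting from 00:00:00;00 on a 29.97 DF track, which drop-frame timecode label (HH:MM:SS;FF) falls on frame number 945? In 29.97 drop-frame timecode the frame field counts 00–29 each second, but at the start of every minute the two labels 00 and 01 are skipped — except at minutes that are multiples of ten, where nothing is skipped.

00:00:31;15

Each 10-minute DF block holds 10 × 60 × 30 − 9 × 2 = 17982 frames. 945 ÷ 17982 → 0 full blocks, remainder 945.
Within the partial block the first minute is 1800 frames and each further minute 1798, so 0 further minute boundaries passed. Total skipped labels = 18 × 0 + 2 × 0 = 0.
Non-drop label index = 945 + 0 = 945; at 30 labels/s that is 00:00:31:15, i.e. DF 00:00:31;15.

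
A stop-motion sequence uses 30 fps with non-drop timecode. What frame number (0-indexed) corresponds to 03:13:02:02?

Total seconds to the label: (3 × 3600 + 13 × 60 + 2) = 11582.
Frame index = 11582 × 30 + 2 = 347462.

347462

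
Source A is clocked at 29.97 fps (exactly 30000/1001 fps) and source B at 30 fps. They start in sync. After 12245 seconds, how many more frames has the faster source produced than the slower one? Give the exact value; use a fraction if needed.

367350/1001 frames

A emits 30000/1001 × 12245 = 367350000/1001 frames; B emits 30 × 12245 = 367350.
Difference = 367350/1001 frames (≈ 366.9830); B is ahead of A.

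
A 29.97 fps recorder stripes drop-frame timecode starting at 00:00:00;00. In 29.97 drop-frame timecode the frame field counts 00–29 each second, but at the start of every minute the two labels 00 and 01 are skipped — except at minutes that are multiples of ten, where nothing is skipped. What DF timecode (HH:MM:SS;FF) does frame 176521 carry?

01:38:09;29

Ten DF minutes hold 17982 frames, so frame 176521 lies in block 9 (frames 161838–179819) with 14683 frames into that block.
The block's first minute is 1800 frames and the rest 1798 each; 14683 frames reaches minute 8, so 9 × 18 + 8 × 2 = 178 labels have been skipped so far.
Adding those back, label number 176521 + 178 = 176699 at 30 labels/s is 5889 s + 29 f = 1 h 38 min 9 s frame 29, i.e. 01:38:09;29.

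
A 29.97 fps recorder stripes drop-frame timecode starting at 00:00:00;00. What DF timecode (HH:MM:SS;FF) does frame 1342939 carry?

Each 10-minute DF block holds 10 × 60 × 30 − 9 × 2 = 17982 frames. 1342939 ÷ 17982 → 74 full blocks, remainder 12271.
Within the partial block the first minute is 1800 frames and each further minute 1798, so 6 further minute boundaries passed. Total skipped labels = 18 × 74 + 2 × 6 = 1344.
Non-drop label index = 1342939 + 1344 = 1344283; at 30 labels/s that is 12:26:49:13, i.e. DF 12:26:49;13.

12:26:49;13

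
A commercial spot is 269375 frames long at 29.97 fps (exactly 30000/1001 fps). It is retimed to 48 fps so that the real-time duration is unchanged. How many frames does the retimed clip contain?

431431 frames

Target frames = source frames × (target rate / source rate) = 269375 × (48)/(30000/1001) = 269375 × 1001/625 = 431431.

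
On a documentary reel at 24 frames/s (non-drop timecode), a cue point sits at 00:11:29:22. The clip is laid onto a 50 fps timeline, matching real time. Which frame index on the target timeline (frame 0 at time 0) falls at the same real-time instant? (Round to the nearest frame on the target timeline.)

frame 34496

Source frame index: (0×3600 + 11×60 + 29) × 24 + 22 = 16558.
Real time: 16558 / (24) = 8279/12 s.
Target frame: (8279/12) × (50) = 206975/6 ≈ 34495.833 → 34496.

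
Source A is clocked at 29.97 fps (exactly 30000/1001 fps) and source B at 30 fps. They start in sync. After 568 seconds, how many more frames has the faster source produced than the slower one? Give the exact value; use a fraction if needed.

A emits 30000/1001 × 568 = 17040000/1001 frames; B emits 30 × 568 = 17040.
Difference = 17040/1001 frames (≈ 17.0230); B is ahead of A.

17040/1001 frames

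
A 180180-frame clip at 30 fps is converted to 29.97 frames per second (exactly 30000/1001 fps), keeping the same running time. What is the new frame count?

Target frames = source frames × (target rate / source rate) = 180180 × (30000/1001)/(30) = 180180 × 1000/1001 = 180000.

180000 frames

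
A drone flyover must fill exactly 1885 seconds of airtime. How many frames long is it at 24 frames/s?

45240 frames

Frames = 1885 × 24 = 45240.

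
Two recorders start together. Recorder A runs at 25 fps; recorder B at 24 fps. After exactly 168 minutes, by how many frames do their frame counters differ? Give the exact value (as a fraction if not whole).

168 min = 10080 s.
A emits 25 × 10080 = 252000 frames; B emits 24 × 10080 = 241920.
Difference = 10080 frames; B is behind A.

10080 frames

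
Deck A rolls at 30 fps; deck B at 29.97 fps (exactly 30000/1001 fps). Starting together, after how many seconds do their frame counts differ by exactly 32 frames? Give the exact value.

The gap grows by |30000/1001 − 30| = 30/1001 frames per second.
Time for a 32-frame gap: 32 ÷ (30/1001) = 16016/15 s.

16016/15 seconds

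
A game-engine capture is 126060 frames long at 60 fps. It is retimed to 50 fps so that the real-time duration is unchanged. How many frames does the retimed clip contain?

105050 frames

Target frames = source frames × (target rate / source rate) = 126060 × (50)/(60) = 126060 × 5/6 = 105050.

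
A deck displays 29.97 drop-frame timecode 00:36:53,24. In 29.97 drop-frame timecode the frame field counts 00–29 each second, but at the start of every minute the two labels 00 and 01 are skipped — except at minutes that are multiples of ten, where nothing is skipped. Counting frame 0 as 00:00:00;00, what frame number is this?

66348

As if non-drop at 30 labels/s: (0 × 3600 + 36 × 60 + 53) × 30 + 24 = 66414.
Minute boundaries passed: 36; those not divisible by 10: 36 − 3 = 33; dropped labels = 2 × 33 = 66.
Actual frame index = 66414 − 66 = 66348.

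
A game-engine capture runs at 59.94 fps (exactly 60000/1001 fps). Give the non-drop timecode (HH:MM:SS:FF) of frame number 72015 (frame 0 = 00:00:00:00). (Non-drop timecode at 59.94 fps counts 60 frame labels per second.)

00:20:00:15

72015 ÷ 60 = 1200 full seconds, remainder 15 frames.
1200 s = 0 h 20 min 0 s.
Timecode: 00:20:00:15.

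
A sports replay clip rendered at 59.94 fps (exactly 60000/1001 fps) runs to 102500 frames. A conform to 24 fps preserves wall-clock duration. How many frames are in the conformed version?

Target frames = source frames × (target rate / source rate) = 102500 × (24)/(60000/1001) = 102500 × 1001/2500 = 41041.

41041 frames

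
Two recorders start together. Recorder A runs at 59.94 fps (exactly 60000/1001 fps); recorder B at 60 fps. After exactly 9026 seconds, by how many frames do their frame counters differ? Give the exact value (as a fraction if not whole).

A emits 60000/1001 × 9026 = 541560000/1001 frames; B emits 60 × 9026 = 541560.
Difference = 541560/1001 frames (≈ 541.0190); B is ahead of A.

541560/1001 frames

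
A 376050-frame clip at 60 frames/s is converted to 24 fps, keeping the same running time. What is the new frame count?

150420 frames

Target frames = source frames × (target rate / source rate) = 376050 × (24)/(60) = 376050 × 2/5 = 150420.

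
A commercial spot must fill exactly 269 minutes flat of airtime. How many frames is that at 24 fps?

387360 frames

269 min = 16140 s.
Frames = 16140 × 24 = 387360.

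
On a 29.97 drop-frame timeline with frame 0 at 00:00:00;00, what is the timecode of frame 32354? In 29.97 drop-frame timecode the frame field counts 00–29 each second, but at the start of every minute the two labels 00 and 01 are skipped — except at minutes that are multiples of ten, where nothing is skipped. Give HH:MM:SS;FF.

Each 10-minute DF block holds 10 × 60 × 30 − 9 × 2 = 17982 frames. 32354 ÷ 17982 → 1 full block, remainder 14372.
Within the partial block the first minute is 1800 frames and each further minute 1798, so 7 further minute boundaries passed. Total skipped labels = 18 × 1 + 2 × 7 = 32.
Non-drop label index = 32354 + 32 = 32386; at 30 labels/s that is 00:17:59:16, i.e. DF 00:17:59;16.

00:17:59;16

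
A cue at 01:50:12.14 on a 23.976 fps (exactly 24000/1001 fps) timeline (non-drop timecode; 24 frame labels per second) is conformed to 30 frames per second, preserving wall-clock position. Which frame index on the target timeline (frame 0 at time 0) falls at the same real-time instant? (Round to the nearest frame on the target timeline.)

Source frame index: (1×3600 + 50×60 + 12) × 24 + 14 = 158702.
Real time: 158702 / (24000/1001) = 79430351/12000 s.
Target frame: (79430351/12000) × (30) = 79430351/400 ≈ 198575.878 → 198576.

frame 198576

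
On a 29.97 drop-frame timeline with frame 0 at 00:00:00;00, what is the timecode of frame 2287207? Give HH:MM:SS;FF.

Each 10-minute DF block holds 10 × 60 × 30 − 9 × 2 = 17982 frames. 2287207 ÷ 17982 → 127 full blocks, remainder 3493.
Within the partial block the first minute is 1800 frames and each further minute 1798, so 1 further minute boundary passed. Total skipped labels = 18 × 127 + 2 × 1 = 2288.
Non-drop label index = 2287207 + 2288 = 2289495; at 30 labels/s that is 21:11:56:15, i.e. DF 21:11:56;15.

21:11:56;15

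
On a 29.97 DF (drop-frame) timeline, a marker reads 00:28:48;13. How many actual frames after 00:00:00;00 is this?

51801

As if non-drop at 30 labels/s: (0 × 3600 + 28 × 60 + 48) × 30 + 13 = 51853.
Minute boundaries passed: 28; those not divisible by 10: 28 − 2 = 26; dropped labels = 2 × 26 = 52.
Actual frame index = 51853 − 52 = 51801.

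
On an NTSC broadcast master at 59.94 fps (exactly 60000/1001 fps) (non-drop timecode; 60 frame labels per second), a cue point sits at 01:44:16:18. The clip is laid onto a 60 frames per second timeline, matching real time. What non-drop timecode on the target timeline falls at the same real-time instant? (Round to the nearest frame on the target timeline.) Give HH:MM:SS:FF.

01:44:22:33

Source frame index: (1×3600 + 44×60 + 16) × 60 + 18 = 375378.
Real time: 375378 / (60000/1001) = 62625563/10000 s.
Target frame: (62625563/10000) × (60) = 187876689/500 ≈ 375753.378 → 375753.
At 60 labels/s: frame 375753 → 01:44:22:33.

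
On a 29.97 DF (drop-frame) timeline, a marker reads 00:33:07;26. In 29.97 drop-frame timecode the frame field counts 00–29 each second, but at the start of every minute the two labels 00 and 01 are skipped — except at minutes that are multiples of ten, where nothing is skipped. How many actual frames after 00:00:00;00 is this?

59576

Complete 10-minute blocks: 3, each 17982 frames → 53946.
Remaining 3 whole minutes in the current block: 1800 + 2 × 1798 = 5396 frames.
Within the current minute: 7 × 30 + 26 − 2 = 234 (labels ;00/;01 skipped at this minute). Total = 53946 + 5396 + 234 = 59576.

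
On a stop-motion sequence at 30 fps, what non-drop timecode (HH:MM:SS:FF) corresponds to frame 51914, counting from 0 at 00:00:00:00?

00:28:50:14

51914 ÷ 30 = 1730 full seconds, remainder 14 frames.
1730 s = 0 h 28 min 50 s.
Timecode: 00:28:50:14.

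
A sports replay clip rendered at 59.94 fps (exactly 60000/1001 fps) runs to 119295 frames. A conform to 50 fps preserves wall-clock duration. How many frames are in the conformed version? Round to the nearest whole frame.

Frames at target rate = 119295 × (50) / (60000/1001) = 7960953/80 ≈ 99511.913.
Nearest whole frame: 99512.

99512 frames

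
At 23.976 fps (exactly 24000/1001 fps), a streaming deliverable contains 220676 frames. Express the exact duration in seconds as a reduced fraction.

55224169/6000 seconds

Running time = 220676 ÷ (24000/1001) = 220676 × 1001/24000 = 55224169/6000 s.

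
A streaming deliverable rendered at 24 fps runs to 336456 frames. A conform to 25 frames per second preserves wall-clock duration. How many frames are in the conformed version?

350475 frames

Target frames = source frames × (target rate / source rate) = 336456 × (25)/(24) = 336456 × 25/24 = 350475.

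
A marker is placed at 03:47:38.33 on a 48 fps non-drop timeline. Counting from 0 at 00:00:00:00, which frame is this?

Total seconds to the label: (3 × 3600 + 47 × 60 + 38) = 13658.
Frame index = 13658 × 48 + 33 = 655617.

frame 655617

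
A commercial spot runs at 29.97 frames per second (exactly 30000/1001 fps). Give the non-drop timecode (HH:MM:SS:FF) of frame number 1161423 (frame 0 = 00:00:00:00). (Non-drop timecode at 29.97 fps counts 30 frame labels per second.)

10:45:14:03

1161423 ÷ 30 = 38714 full seconds, remainder 3 frames.
38714 s = 10 h 45 min 14 s.
Timecode: 10:45:14:03.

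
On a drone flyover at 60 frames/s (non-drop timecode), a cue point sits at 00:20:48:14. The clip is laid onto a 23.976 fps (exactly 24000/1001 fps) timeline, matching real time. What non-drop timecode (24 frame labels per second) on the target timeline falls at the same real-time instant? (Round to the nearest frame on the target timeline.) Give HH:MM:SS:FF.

Source frame index: (0×3600 + 20×60 + 48) × 60 + 14 = 74894.
Real time: 74894 / (60) = 37447/30 s.
Target frame: (37447/30) × (24000/1001) = 29957600/1001 ≈ 29927.672 → 29928.
At 24 labels/s: frame 29928 → 00:20:47:00.

00:20:47:00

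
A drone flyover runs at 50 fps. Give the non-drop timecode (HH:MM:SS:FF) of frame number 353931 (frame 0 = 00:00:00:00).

01:57:58:31

353931 ÷ 50 = 7078 full seconds, remainder 31 frames.
7078 s = 1 h 57 min 58 s.
Timecode: 01:57:58:31.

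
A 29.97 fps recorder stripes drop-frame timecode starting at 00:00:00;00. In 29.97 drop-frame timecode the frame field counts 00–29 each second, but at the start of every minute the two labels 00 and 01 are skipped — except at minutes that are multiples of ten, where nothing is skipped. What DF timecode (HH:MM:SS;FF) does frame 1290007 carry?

11:57:23;09

Ten DF minutes hold 17982 frames, so frame 1290007 lies in block 71 (frames 1276722–1294703) with 13285 frames into that block.
The block's first minute is 1800 frames and the rest 1798 each; 13285 frames reaches minute 7, so 71 × 18 + 7 × 2 = 1292 labels have been skipped so far.
Adding those back, label number 1290007 + 1292 = 1291299 at 30 labels/s is 43043 s + 9 f = 11 h 57 min 23 s frame 9, i.e. 11:57:23;09.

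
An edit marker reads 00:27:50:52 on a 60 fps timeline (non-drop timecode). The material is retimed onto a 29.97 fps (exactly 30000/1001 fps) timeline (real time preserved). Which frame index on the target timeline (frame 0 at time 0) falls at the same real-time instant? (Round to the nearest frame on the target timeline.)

frame 50076

Source frame index: (0×3600 + 27×60 + 50) × 60 + 52 = 100252.
Real time: 100252 / (60) = 25063/15 s.
Target frame: (25063/15) × (30000/1001) = 50126000/1001 ≈ 50075.924 → 50076.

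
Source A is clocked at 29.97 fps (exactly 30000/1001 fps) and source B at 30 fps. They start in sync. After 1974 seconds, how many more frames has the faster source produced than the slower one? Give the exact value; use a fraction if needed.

A emits 30000/1001 × 1974 = 8460000/143 frames; B emits 30 × 1974 = 59220.
Difference = 8460/143 frames (≈ 59.1608); B is ahead of A.

8460/143 frames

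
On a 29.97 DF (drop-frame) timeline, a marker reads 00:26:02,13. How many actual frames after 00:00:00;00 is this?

46825

Complete 10-minute blocks: 2, each 17982 frames → 35964.
Remaining 6 whole minutes in the current block: 1800 + 5 × 1798 = 10790 frames.
Within the current minute: 2 × 30 + 13 − 2 = 71 (labels ;00/;01 skipped at this minute). Total = 35964 + 10790 + 71 = 46825.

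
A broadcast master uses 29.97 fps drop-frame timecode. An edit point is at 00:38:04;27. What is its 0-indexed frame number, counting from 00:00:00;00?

As if non-drop at 30 labels/s: (0 × 3600 + 38 × 60 + 4) × 30 + 27 = 68547.
Minute boundaries passed: 38; those not divisible by 10: 38 − 3 = 35; dropped labels = 2 × 35 = 70.
Actual frame index = 68547 − 70 = 68477.

68477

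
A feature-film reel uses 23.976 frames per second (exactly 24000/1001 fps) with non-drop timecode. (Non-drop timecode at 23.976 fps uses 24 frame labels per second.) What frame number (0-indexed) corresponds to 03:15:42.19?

Total seconds to the label: (3 × 3600 + 15 × 60 + 42) = 11742.
Frame index = 11742 × 24 + 19 = 281827.

frame 281827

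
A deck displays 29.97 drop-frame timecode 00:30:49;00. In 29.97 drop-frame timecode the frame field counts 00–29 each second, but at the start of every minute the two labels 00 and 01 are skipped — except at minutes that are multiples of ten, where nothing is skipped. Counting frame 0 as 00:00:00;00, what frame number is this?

As if non-drop at 30 labels/s: (0 × 3600 + 30 × 60 + 49) × 30 + 0 = 55470.
Minute boundaries passed: 30; those not divisible by 10: 30 − 3 = 27; dropped labels = 2 × 27 = 54.
Actual frame index = 55470 − 54 = 55416.

55416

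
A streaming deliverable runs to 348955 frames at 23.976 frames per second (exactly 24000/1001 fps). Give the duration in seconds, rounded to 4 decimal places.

Running time = 348955 × 1001/24000 = 69860791/4800 s ≈ 14554.3315 s.

14554.3315 seconds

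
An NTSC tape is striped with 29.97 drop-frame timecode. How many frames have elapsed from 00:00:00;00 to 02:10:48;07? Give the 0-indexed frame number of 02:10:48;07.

As if non-drop at 30 labels/s: (2 × 3600 + 10 × 60 + 48) × 30 + 7 = 235447.
Minute boundaries passed: 130; those not divisible by 10: 130 − 13 = 117; dropped labels = 2 × 117 = 234.
Actual frame index = 235447 − 234 = 235213.

235213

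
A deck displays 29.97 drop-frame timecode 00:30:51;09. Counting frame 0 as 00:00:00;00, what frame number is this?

55485

Complete 10-minute blocks: 3, each 17982 frames → 53946.
Remaining 0 whole minutes in the current block: 0 frames.
Within the current minute: 51 × 30 + 9 = 1539. Total = 53946 + 0 + 1539 = 55485.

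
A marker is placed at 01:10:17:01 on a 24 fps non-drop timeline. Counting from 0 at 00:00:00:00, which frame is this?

Total seconds to the label: (1 × 3600 + 10 × 60 + 17) = 4217.
Frame index = 4217 × 24 + 1 = 101209.

101209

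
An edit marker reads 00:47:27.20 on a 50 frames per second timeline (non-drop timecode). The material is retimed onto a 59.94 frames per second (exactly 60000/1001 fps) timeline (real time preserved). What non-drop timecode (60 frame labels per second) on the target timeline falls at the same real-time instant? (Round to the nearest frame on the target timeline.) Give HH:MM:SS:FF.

00:47:24:33

Source frame index: (0×3600 + 47×60 + 27) × 50 + 20 = 142370.
Real time: 142370 / (50) = 14237/5 s.
Target frame: (14237/5) × (60000/1001) = 170844000/1001 ≈ 170673.327 → 170673.
At 60 labels/s: frame 170673 → 00:47:24:33.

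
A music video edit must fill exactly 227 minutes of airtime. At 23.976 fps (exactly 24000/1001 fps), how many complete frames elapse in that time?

227 min = 13620 s.
Frames = 13620 × 24000/1001 = 326880000/1001 ≈ 326553.4466.
Complete frames: 326553.

326553 frames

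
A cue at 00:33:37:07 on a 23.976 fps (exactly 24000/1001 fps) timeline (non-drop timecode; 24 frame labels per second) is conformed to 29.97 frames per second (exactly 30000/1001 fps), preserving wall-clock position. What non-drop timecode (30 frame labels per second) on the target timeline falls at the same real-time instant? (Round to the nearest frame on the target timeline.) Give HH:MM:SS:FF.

Source frame index: (0×3600 + 33×60 + 37) × 24 + 7 = 48415.
Real time: 48415 / (24000/1001) = 9692683/4800 s.
Target frame: (9692683/4800) × (30000/1001) = 242075/4 ≈ 60518.750 → 60519.
At 30 labels/s: frame 60519 → 00:33:37:09.

00:33:37:09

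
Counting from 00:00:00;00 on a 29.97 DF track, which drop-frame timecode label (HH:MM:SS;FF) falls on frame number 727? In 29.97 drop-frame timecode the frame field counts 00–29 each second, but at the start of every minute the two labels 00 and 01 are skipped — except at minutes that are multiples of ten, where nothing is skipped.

Each 10-minute DF block holds 10 × 60 × 30 − 9 × 2 = 17982 frames. 727 ÷ 17982 → 0 full blocks, remainder 727.
Within the partial block the first minute is 1800 frames and each further minute 1798, so 0 further minute boundaries passed. Total skipped labels = 18 × 0 + 2 × 0 = 0.
Non-drop label index = 727 + 0 = 727; at 30 labels/s that is 00:00:24:07, i.e. DF 00:00:24;07.

00:00:24;07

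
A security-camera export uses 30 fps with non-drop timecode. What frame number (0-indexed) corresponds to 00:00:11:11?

Total seconds to the label: (0 × 3600 + 0 × 60 + 11) = 11.
Frame index = 11 × 30 + 11 = 341.

341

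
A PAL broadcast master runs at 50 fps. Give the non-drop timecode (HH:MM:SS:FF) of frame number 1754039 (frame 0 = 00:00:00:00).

1754039 ÷ 50 = 35080 full seconds, remainder 39 frames.
35080 s = 9 h 44 min 40 s.
Timecode: 09:44:40:39.

09:44:40:39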